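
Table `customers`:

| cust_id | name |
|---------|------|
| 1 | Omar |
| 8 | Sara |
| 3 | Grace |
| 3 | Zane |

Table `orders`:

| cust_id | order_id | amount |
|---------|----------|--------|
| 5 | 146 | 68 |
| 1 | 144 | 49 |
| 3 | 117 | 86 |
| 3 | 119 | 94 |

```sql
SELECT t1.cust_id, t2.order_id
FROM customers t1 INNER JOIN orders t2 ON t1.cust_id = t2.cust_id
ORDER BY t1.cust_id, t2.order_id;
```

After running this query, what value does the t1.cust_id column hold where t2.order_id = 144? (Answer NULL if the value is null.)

1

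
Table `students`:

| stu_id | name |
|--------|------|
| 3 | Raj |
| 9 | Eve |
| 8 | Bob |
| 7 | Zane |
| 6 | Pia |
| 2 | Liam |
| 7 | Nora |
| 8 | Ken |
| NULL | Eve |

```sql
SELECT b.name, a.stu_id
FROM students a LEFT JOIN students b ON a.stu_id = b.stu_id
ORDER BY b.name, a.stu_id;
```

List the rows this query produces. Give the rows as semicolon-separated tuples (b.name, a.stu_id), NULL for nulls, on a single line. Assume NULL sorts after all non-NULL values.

(Bob, 8); (Bob, 8); (Eve, 9); (Ken, 8); (Ken, 8); (Liam, 2); (Nora, 7); (Nora, 7); (Pia, 6); (Raj, 3); (Zane, 7); (Zane, 7); (NULL, NULL)

LEFT JOIN keeps every row from `students a`; unmatched rows get NULL for `students b`'s columns.
Matching on a.stu_id = b.stu_id. A NULL in a compared column never satisfies the condition.
- a row (stu_id=3): matches 1 b row(s) → 1 output row(s).
- a row (stu_id=9): matches 1 b row(s) → 1 output row(s).
- a row (stu_id=8): matches 2 b row(s) → 2 output row(s).
- a row (stu_id=7): matches 2 b row(s) → 2 output row(s).
- a row (stu_id=6): matches 1 b row(s) → 1 output row(s).
- a row (stu_id=2): matches 1 b row(s) → 1 output row(s).
- a row (stu_id=7): matches 2 b row(s) → 2 output row(s).
- a row (stu_id=8): matches 2 b row(s) → 2 output row(s).
- a row (stu_id=NULL): no match → kept, b columns NULL.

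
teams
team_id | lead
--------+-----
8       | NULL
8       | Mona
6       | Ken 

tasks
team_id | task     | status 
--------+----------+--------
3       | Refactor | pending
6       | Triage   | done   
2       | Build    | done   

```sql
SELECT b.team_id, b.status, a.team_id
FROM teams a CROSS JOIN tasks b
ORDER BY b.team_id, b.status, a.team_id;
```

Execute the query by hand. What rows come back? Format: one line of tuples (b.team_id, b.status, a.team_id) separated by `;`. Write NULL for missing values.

CROSS JOIN pairs every row of `teams` with every row of `tasks`: 3 × 3 = 9 rows.
After projecting and ordering:
b.team_id | b.status | a.team_id
2 | done | 6
2 | done | 8
2 | done | 8
3 | pending | 6
3 | pending | 8
3 | pending | 8
6 | done | 6
6 | done | 8
6 | done | 8

(2, done, 6); (2, done, 8); (2, done, 8); (3, pending, 6); (3, pending, 8); (3, pending, 8); (6, done, 6); (6, done, 8); (6, done, 8)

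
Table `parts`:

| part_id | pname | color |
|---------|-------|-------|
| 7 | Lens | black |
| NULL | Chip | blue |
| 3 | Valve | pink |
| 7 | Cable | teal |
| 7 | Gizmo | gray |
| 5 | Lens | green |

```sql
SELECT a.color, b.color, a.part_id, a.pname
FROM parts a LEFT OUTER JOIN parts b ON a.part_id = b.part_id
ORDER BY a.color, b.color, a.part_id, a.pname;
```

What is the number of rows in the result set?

12

LEFT JOIN keeps every row from `parts a`; unmatched rows get NULL for `parts b`'s columns.
Matching on a.part_id = b.part_id. A NULL in a compared column never satisfies the condition.
- a (part_id=7) pairs with 3 row(s) of b.
- a (part_id=NULL) has no partner → padded with NULL.
- a (part_id=3) pairs with 1 row(s) of b.
- a (part_id=7) pairs with 3 row(s) of b.
- a (part_id=7) pairs with 3 row(s) of b.
- a (part_id=5) pairs with 1 row(s) of b.
Total: 11 matched + 1 padded = 12 rows.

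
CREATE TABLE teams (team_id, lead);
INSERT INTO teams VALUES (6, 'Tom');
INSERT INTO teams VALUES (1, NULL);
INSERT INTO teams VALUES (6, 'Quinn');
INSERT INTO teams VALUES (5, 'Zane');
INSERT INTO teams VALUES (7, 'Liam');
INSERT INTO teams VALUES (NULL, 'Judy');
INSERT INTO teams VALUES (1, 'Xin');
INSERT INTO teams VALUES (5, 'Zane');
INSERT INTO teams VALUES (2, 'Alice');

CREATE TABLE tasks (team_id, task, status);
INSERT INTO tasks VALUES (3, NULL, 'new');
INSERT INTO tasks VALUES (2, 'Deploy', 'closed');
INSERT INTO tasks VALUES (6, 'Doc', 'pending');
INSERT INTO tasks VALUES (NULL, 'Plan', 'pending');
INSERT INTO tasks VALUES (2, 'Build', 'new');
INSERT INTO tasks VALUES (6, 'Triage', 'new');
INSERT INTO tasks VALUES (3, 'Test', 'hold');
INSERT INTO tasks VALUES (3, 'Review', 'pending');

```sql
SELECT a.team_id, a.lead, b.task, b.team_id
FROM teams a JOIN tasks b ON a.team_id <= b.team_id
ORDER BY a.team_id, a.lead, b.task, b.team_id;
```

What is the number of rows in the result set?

29

INNER JOIN keeps only pairs where the ON condition holds.
Matching on a.team_id <= b.team_id. A NULL in a compared column never satisfies the condition.
- team_id=6: 2 matching b row(s), so 2 row(s) emitted.
- team_id=1: 7 matching b row(s), so 7 row(s) emitted.
- team_id=6: 2 matching b row(s), so 2 row(s) emitted.
- team_id=5: 2 matching b row(s), so 2 row(s) emitted.
- team_id=7: no matching b row, dropped.
- team_id=NULL: no matching b row, dropped.
- team_id=1: 7 matching b row(s), so 7 row(s) emitted.
- team_id=5: 2 matching b row(s), so 2 row(s) emitted.
- team_id=2: 7 matching b row(s), so 7 row(s) emitted.
Total: 29 rows.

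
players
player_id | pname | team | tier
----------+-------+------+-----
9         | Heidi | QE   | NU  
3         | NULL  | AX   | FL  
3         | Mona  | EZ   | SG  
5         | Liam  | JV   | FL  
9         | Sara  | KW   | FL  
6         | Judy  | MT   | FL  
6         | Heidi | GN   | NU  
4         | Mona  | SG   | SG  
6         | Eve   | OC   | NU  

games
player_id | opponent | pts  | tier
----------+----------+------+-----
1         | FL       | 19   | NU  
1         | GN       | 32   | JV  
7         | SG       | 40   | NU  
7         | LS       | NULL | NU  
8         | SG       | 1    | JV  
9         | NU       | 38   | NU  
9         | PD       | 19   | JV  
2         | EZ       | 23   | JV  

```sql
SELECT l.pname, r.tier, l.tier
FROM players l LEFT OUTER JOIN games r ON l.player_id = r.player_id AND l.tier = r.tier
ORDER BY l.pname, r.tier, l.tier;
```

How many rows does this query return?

LEFT JOIN keeps every row from `players`; unmatched rows get NULL for `games`'s columns.
Matching on l.player_id = r.player_id AND l.tier = r.tier.
Matched pairs: 1; unmatched l rows kept: 8.
Total: 1 matched + 8 padded = 9 rows.

9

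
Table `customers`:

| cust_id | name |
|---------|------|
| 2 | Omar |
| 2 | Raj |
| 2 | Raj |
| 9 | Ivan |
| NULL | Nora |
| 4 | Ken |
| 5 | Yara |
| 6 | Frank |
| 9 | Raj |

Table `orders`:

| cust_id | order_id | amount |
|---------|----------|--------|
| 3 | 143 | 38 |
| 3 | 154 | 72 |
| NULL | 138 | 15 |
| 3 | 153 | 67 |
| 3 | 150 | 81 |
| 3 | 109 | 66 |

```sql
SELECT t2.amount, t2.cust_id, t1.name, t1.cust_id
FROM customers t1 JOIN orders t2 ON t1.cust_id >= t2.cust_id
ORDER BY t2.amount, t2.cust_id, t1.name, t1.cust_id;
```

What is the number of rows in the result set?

25

INNER JOIN keeps only pairs where the ON condition holds.
Matching on t1.cust_id >= t2.cust_id. A NULL in a compared column never satisfies the condition.
- t1 (cust_id=2) has no partner → excluded.
- t1 (cust_id=2) has no partner → excluded.
- t1 (cust_id=2) has no partner → excluded.
- t1 (cust_id=9) pairs with 5 row(s) of t2.
- t1 (cust_id=NULL) has no partner → excluded.
- t1 (cust_id=4) pairs with 5 row(s) of t2.
- t1 (cust_id=5) pairs with 5 row(s) of t2.
- t1 (cust_id=6) pairs with 5 row(s) of t2.
- t1 (cust_id=9) pairs with 5 row(s) of t2.
Total: 25 rows.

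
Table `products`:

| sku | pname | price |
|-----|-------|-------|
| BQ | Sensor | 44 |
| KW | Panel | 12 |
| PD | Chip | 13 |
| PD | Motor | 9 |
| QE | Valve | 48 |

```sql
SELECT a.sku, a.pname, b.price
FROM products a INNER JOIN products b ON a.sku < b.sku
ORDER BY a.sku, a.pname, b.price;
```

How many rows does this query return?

9

INNER JOIN keeps only pairs where the ON condition holds.
Matching on a.sku < b.sku.
- a (sku=BQ) pairs with 4 row(s) of b.
- a (sku=KW) pairs with 3 row(s) of b.
- a (sku=PD) pairs with 1 row(s) of b.
- a (sku=PD) pairs with 1 row(s) of b.
- a (sku=QE) has no partner → excluded.
Total: 9 rows.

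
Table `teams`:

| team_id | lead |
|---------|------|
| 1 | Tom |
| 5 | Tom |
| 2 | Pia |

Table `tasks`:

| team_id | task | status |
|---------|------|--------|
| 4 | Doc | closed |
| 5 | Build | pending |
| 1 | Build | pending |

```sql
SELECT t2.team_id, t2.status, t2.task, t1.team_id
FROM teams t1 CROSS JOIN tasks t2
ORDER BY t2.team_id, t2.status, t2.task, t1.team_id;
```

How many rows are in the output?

CROSS JOIN pairs every row of `teams` with every row of `tasks`: 3 × 3 = 9 rows.

9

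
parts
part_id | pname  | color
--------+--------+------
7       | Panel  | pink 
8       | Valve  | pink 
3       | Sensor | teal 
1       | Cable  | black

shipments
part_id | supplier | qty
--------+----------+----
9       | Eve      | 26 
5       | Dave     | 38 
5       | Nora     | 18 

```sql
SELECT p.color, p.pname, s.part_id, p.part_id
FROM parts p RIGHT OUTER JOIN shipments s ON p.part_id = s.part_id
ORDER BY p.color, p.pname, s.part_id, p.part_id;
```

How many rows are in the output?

RIGHT JOIN keeps every row from `shipments`; unmatched rows get NULL for `parts`'s columns.
Matching on p.part_id = s.part_id.
- p (part_id=7) has no partner in s.
- p (part_id=8) has no partner in s.
- p (part_id=3) has no partner in s.
- p (part_id=1) has no partner in s.
- 3 row(s) from s found no p partner → padded with NULL.
Total: 0 matched + 3 padded = 3 rows.

3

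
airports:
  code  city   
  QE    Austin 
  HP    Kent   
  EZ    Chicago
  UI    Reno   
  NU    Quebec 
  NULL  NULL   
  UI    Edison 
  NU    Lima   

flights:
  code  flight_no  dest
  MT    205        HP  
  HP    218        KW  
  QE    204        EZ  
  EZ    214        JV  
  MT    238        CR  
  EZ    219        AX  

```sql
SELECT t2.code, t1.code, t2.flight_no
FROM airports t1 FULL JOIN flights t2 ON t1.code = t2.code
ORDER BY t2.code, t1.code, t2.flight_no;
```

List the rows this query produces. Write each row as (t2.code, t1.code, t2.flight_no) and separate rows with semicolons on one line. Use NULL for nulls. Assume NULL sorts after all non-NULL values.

FULL OUTER JOIN keeps every row from both sides; unmatched rows get NULL for the other side's columns.
Matching on t1.code = t2.code. A NULL in a compared column never satisfies the condition.
- t1 row (code=QE): matches 1 t2 row(s) → 1 output row(s).
- t1 row (code=HP): matches 1 t2 row(s) → 1 output row(s).
- t1 row (code=EZ): matches 2 t2 row(s) → 2 output row(s).
- t1 row (code=UI): no match → kept, t2 columns NULL.
- t1 row (code=NU): no match → kept, t2 columns NULL.
- t1 row (code=NULL): no match → kept, t2 columns NULL.
- t1 row (code=UI): no match → kept, t2 columns NULL.
- t1 row (code=NU): no match → kept, t2 columns NULL.
- 2 row(s) from t2 found no t1 partner → padded with NULL.

(EZ, EZ, 214); (EZ, EZ, 219); (HP, HP, 218); (MT, NULL, 205); (MT, NULL, 238); (QE, QE, 204); (NULL, NU, NULL); (NULL, NU, NULL); (NULL, UI, NULL); (NULL, UI, NULL); (NULL, NULL, NULL)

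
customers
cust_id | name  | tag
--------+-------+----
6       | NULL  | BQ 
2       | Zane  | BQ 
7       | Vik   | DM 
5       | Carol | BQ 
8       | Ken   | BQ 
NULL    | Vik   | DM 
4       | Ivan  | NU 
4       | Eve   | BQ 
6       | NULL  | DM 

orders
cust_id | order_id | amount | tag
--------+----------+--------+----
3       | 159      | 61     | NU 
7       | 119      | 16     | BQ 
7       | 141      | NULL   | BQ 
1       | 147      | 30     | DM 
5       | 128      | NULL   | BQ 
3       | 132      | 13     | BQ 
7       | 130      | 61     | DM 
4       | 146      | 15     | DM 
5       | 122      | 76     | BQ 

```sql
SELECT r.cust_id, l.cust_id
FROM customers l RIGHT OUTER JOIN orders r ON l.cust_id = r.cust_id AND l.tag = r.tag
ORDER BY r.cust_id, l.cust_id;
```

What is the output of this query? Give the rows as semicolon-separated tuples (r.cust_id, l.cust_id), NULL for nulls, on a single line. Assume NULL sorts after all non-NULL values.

(1, NULL); (3, NULL); (3, NULL); (4, NULL); (5, 5); (5, 5); (7, 7); (7, NULL); (7, NULL)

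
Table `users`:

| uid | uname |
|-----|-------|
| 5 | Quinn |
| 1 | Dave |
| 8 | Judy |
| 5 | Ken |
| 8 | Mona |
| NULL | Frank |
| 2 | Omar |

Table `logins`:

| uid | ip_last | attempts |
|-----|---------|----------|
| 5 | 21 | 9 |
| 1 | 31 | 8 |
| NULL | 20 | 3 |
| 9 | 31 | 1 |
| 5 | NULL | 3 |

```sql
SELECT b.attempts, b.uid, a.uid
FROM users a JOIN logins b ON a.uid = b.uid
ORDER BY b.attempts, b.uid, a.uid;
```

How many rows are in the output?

INNER JOIN keeps only pairs where the ON condition holds.
Matching on a.uid = b.uid. A NULL in a compared column never satisfies the condition.
Matched pairs: 5.
Total: 5 rows.

5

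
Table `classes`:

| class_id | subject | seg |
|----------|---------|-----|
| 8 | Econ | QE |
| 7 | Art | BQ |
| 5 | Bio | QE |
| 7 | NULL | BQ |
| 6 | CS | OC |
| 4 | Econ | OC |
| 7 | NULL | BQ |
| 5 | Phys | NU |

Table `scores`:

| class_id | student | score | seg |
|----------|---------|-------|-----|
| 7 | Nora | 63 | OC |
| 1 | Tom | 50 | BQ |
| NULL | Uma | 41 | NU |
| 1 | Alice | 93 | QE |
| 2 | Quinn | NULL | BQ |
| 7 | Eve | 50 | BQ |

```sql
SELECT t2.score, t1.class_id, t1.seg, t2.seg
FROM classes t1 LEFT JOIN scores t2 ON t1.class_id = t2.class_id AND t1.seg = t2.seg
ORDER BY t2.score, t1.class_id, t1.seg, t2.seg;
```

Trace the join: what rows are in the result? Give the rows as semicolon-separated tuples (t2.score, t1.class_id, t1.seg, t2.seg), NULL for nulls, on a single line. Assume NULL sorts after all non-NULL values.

(50, 7, BQ, BQ); (50, 7, BQ, BQ); (50, 7, BQ, BQ); (NULL, 4, OC, NULL); (NULL, 5, NU, NULL); (NULL, 5, QE, NULL); (NULL, 6, OC, NULL); (NULL, 8, QE, NULL)

LEFT JOIN keeps every row from `classes`; unmatched rows get NULL for `scores`'s columns.
Matching on t1.class_id = t2.class_id AND t1.seg = t2.seg. A NULL in a compared column never satisfies the condition.
Matched pairs: 3; unmatched t1 rows kept: 5.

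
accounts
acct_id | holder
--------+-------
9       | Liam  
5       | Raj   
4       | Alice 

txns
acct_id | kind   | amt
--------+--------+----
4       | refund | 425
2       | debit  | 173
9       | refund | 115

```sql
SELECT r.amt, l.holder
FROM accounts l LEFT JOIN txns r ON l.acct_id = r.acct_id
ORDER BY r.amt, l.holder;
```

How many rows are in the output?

LEFT JOIN keeps every row from `accounts`; unmatched rows get NULL for `txns`'s columns.
Matching on l.acct_id = r.acct_id.
- l[0] acct_id=9 → 1 match(es) in r → 1 row(s).
- l[1] acct_id=5 → no match; kept with NULLs on the r side.
- l[2] acct_id=4 → 1 match(es) in r → 1 row(s).
Total: 2 matched + 1 padded = 3 rows.

3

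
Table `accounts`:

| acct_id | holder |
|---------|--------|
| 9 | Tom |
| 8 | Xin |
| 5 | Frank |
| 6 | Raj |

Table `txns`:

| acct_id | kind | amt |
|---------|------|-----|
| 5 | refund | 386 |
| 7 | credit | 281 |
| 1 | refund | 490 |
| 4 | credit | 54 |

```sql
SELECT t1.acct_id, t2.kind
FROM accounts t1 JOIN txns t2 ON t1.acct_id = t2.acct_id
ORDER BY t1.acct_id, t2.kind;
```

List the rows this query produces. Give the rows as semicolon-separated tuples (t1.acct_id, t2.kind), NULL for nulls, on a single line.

INNER JOIN keeps only pairs where the ON condition holds.
Matching on t1.acct_id = t2.acct_id.
- t1[0] acct_id=9 → no match; dropped.
- t1[1] acct_id=8 → no match; dropped.
- t1[2] acct_id=5 → 1 match(es) in t2 → 1 row(s).
- t1[3] acct_id=6 → no match; dropped.
After projecting and ordering:
t1.acct_id | t2.kind
5 | refund

(5, refund)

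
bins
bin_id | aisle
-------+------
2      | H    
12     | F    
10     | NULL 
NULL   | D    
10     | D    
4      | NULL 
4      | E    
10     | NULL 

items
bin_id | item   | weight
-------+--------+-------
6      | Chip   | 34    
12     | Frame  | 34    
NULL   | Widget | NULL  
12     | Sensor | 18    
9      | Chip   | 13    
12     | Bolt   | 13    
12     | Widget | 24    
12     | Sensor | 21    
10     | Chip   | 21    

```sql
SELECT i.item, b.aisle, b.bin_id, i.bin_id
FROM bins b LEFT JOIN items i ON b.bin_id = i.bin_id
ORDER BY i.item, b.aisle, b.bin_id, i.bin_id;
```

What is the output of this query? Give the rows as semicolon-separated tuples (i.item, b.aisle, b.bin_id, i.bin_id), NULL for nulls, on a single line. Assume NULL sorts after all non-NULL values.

(Bolt, F, 12, 12); (Chip, D, 10, 10); (Chip, NULL, 10, 10); (Chip, NULL, 10, 10); (Frame, F, 12, 12); (Sensor, F, 12, 12); (Sensor, F, 12, 12); (Widget, F, 12, 12); (NULL, D, NULL, NULL); (NULL, E, 4, NULL); (NULL, H, 2, NULL); (NULL, NULL, 4, NULL)

LEFT JOIN keeps every row from `bins`; unmatched rows get NULL for `items`'s columns.
Matching on b.bin_id = i.bin_id. A NULL in a compared column never satisfies the condition.
- b row (bin_id=2): no match → kept, i columns NULL.
- b row (bin_id=12): matches 5 i row(s) → 5 output row(s).
- b row (bin_id=10): matches 1 i row(s) → 1 output row(s).
- b row (bin_id=NULL): no match → kept, i columns NULL.
- b row (bin_id=10): matches 1 i row(s) → 1 output row(s).
- b row (bin_id=4): no match → kept, i columns NULL.
- b row (bin_id=4): no match → kept, i columns NULL.
- b row (bin_id=10): matches 1 i row(s) → 1 output row(s).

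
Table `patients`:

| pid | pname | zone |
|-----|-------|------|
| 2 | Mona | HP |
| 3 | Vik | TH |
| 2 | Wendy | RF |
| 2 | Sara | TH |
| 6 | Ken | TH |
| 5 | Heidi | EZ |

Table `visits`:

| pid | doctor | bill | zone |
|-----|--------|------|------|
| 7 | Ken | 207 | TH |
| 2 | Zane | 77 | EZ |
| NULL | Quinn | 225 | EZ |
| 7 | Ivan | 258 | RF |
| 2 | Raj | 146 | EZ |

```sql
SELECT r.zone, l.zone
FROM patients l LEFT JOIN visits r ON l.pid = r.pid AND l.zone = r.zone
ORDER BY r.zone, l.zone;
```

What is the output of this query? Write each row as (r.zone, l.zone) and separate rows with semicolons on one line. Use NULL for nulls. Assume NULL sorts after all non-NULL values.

LEFT JOIN keeps every row from `patients`; unmatched rows get NULL for `visits`'s columns.
Matching on l.pid = r.pid AND l.zone = r.zone. A NULL in a compared column never satisfies the condition.
- l (pid=2, zone=HP) has no partner → padded with NULL.
- l (pid=3, zone=TH) has no partner → padded with NULL.
- l (pid=2, zone=RF) has no partner → padded with NULL.
- l (pid=2, zone=TH) has no partner → padded with NULL.
- l (pid=6, zone=TH) has no partner → padded with NULL.
- l (pid=5, zone=EZ) has no partner → padded with NULL.
After projecting and ordering:
r.zone | l.zone
NULL | EZ
NULL | HP
NULL | RF
NULL | TH
NULL | TH
NULL | TH

(NULL, EZ); (NULL, HP); (NULL, RF); (NULL, TH); (NULL, TH); (NULL, TH)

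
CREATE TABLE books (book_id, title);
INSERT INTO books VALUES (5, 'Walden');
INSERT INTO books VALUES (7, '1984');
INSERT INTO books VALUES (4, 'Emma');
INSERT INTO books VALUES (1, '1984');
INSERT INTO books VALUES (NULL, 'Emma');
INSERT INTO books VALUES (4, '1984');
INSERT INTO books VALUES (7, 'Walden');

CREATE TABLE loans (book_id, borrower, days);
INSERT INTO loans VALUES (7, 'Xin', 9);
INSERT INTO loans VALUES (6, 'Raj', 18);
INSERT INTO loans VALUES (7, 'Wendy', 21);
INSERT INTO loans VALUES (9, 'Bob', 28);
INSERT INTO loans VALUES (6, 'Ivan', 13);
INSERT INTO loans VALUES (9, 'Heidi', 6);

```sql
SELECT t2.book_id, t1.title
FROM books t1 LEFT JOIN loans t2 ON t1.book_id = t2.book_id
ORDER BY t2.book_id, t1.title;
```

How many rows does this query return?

LEFT JOIN keeps every row from `books`; unmatched rows get NULL for `loans`'s columns.
Matching on t1.book_id = t2.book_id. A NULL in a compared column never satisfies the condition.
- t1 (book_id=5) has no partner → padded with NULL.
- t1 (book_id=7) pairs with 2 row(s) of t2.
- t1 (book_id=4) has no partner → padded with NULL.
- t1 (book_id=1) has no partner → padded with NULL.
- t1 (book_id=NULL) has no partner → padded with NULL.
- t1 (book_id=4) has no partner → padded with NULL.
- t1 (book_id=7) pairs with 2 row(s) of t2.
Total: 4 matched + 5 padded = 9 rows.

9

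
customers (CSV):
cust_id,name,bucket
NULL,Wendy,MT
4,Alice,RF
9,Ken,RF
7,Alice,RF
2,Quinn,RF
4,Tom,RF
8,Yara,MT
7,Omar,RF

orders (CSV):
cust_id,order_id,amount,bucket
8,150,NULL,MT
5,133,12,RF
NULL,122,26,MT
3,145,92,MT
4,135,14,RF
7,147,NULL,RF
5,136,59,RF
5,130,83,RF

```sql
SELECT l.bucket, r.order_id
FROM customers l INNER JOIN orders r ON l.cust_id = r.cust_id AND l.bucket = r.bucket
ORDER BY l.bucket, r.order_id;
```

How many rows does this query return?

INNER JOIN keeps only pairs where the ON condition holds.
Matching on l.cust_id = r.cust_id AND l.bucket = r.bucket. A NULL in a compared column never satisfies the condition.
- l (cust_id=NULL, bucket=MT) has no partner → excluded.
- l (cust_id=4, bucket=RF) pairs with 1 row(s) of r.
- l (cust_id=9, bucket=RF) has no partner → excluded.
- l (cust_id=7, bucket=RF) pairs with 1 row(s) of r.
- l (cust_id=2, bucket=RF) has no partner → excluded.
- l (cust_id=4, bucket=RF) pairs with 1 row(s) of r.
- l (cust_id=8, bucket=MT) pairs with 1 row(s) of r.
- l (cust_id=7, bucket=RF) pairs with 1 row(s) of r.
Total: 5 rows.

5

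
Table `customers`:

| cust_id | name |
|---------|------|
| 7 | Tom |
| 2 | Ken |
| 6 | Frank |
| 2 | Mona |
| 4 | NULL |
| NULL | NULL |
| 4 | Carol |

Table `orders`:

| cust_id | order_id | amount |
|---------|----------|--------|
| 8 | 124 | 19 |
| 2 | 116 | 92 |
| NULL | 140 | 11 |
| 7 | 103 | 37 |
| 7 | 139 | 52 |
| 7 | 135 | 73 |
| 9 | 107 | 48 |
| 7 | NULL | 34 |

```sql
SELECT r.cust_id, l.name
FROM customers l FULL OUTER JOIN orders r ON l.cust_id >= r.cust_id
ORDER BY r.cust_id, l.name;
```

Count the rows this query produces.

14

FULL OUTER JOIN keeps every row from both sides; unmatched rows get NULL for the other side's columns.
Matching on l.cust_id >= r.cust_id. A NULL in a compared column never satisfies the condition.
- l row (cust_id=7): matches 5 r row(s) → 5 output row(s).
- l row (cust_id=2): matches 1 r row(s) → 1 output row(s).
- l row (cust_id=6): matches 1 r row(s) → 1 output row(s).
- l row (cust_id=2): matches 1 r row(s) → 1 output row(s).
- l row (cust_id=4): matches 1 r row(s) → 1 output row(s).
- l row (cust_id=NULL): no match → kept, r columns NULL.
- l row (cust_id=4): matches 1 r row(s) → 1 output row(s).
- plus 3 unmatched r row(s), each kept with NULL l columns.
Total: 10 matched + 4 padded = 14 rows.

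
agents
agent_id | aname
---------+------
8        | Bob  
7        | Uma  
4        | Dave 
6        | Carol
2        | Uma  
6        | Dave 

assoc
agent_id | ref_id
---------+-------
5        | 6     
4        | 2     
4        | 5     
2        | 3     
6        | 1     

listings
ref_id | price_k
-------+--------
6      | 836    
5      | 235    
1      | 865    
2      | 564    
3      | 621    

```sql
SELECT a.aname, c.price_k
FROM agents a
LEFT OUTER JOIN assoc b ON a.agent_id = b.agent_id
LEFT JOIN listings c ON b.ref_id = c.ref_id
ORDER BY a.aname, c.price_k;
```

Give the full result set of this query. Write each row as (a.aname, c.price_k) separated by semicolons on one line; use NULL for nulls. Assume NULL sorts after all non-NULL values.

(Bob, NULL); (Carol, 865); (Dave, 235); (Dave, 564); (Dave, 865); (Uma, 621); (Uma, NULL)

Evaluate left to right. First `agents a LEFT JOIN assoc b` on agent_id: 7 row(s).
Then LEFT JOIN `listings c` on ref_id: each of those 7 rows is kept; rows whose b.ref_id has no match in c get NULL for c's columns.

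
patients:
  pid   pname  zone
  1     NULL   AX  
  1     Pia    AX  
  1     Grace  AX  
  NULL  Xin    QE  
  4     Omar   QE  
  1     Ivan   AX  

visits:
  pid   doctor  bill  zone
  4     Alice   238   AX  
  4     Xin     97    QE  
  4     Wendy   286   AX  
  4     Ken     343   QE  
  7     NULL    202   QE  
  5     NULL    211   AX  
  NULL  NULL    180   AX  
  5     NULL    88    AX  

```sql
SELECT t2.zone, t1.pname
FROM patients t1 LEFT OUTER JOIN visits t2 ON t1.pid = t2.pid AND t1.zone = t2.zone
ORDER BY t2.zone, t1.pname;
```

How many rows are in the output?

LEFT JOIN keeps every row from `patients`; unmatched rows get NULL for `visits`'s columns.
Matching on t1.pid = t2.pid AND t1.zone = t2.zone. A NULL in a compared column never satisfies the condition.
- t1 row (pid=1, zone=AX): no match → kept, t2 columns NULL.
- t1 row (pid=1, zone=AX): no match → kept, t2 columns NULL.
- t1 row (pid=1, zone=AX): no match → kept, t2 columns NULL.
- t1 row (pid=NULL, zone=QE): no match → kept, t2 columns NULL.
- t1 row (pid=4, zone=QE): matches 2 t2 row(s) → 2 output row(s).
- t1 row (pid=1, zone=AX): no match → kept, t2 columns NULL.
Total: 2 matched + 5 padded = 7 rows.

7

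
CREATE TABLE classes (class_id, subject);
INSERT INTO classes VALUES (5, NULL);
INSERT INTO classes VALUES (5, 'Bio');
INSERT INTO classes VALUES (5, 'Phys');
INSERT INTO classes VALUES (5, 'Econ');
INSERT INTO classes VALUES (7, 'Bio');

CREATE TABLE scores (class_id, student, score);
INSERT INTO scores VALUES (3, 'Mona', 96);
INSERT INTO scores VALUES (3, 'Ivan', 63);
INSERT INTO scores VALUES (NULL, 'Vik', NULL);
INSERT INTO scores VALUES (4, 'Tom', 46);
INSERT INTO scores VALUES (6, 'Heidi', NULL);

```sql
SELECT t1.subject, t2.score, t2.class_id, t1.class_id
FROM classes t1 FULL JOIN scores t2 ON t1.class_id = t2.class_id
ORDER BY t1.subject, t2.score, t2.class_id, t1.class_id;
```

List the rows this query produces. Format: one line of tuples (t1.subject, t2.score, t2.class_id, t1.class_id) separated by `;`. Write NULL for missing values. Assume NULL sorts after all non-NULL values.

(Bio, NULL, NULL, 5); (Bio, NULL, NULL, 7); (Econ, NULL, NULL, 5); (Phys, NULL, NULL, 5); (NULL, 46, 4, NULL); (NULL, 63, 3, NULL); (NULL, 96, 3, NULL); (NULL, NULL, 6, NULL); (NULL, NULL, NULL, 5); (NULL, NULL, NULL, NULL)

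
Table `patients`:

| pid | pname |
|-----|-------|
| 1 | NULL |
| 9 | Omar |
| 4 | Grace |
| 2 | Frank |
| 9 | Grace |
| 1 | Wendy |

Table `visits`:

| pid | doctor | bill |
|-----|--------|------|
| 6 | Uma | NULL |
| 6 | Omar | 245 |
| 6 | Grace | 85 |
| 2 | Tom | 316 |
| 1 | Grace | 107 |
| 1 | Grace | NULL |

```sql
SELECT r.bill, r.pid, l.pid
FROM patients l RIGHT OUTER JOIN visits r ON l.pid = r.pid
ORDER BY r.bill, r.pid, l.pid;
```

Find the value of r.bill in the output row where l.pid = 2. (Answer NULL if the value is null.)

RIGHT JOIN keeps every row from `visits`; unmatched rows get NULL for `patients`'s columns.
Matching on l.pid = r.pid.
- l row (pid=1): matches 2 r row(s) → 2 output row(s).
- l row (pid=9): no match.
- l row (pid=4): no match.
- l row (pid=2): matches 1 r row(s) → 1 output row(s).
- l row (pid=9): no match.
- l row (pid=1): matches 2 r row(s) → 2 output row(s).
- plus 3 unmatched r row(s), each kept with NULL l columns.

316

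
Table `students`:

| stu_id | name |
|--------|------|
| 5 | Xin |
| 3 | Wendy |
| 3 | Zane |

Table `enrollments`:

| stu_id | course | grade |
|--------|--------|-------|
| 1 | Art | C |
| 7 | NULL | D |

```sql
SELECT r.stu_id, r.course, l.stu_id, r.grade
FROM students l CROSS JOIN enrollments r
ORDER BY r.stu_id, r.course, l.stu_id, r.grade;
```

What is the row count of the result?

CROSS JOIN pairs every row of `students` with every row of `enrollments`: 3 × 2 = 6 rows.

6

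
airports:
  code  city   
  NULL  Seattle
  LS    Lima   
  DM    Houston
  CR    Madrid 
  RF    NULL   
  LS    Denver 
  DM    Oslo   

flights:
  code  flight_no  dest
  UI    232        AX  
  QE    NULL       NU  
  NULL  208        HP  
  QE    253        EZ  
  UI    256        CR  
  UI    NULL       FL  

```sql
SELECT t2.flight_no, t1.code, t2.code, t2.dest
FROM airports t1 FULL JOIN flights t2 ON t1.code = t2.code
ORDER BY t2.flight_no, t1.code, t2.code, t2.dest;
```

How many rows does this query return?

13

FULL OUTER JOIN keeps every row from both sides; unmatched rows get NULL for the other side's columns.
Matching on t1.code = t2.code. A NULL in a compared column never satisfies the condition.
Matched pairs: 0; unmatched t1 rows kept: 7; unmatched t2 rows kept: 6.
Total: 0 matched + 13 padded = 13 rows.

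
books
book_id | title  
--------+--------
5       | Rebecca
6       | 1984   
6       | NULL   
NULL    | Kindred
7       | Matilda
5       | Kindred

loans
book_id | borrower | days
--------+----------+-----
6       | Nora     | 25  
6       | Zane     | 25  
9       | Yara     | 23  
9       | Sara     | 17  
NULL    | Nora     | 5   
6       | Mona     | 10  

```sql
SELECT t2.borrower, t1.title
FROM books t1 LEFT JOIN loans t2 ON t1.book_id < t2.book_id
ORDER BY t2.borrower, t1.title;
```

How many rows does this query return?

17

LEFT JOIN keeps every row from `books`; unmatched rows get NULL for `loans`'s columns.
Matching on t1.book_id < t2.book_id. A NULL in a compared column never satisfies the condition.
- book_id=5: 5 matching t2 row(s), so 5 row(s) emitted.
- book_id=6: 2 matching t2 row(s), so 2 row(s) emitted.
- book_id=6: 2 matching t2 row(s), so 2 row(s) emitted.
- book_id=NULL: no t2 row matches, row kept with t2 columns NULL.
- book_id=7: 2 matching t2 row(s), so 2 row(s) emitted.
- book_id=5: 5 matching t2 row(s), so 5 row(s) emitted.
Total: 16 matched + 1 padded = 17 rows.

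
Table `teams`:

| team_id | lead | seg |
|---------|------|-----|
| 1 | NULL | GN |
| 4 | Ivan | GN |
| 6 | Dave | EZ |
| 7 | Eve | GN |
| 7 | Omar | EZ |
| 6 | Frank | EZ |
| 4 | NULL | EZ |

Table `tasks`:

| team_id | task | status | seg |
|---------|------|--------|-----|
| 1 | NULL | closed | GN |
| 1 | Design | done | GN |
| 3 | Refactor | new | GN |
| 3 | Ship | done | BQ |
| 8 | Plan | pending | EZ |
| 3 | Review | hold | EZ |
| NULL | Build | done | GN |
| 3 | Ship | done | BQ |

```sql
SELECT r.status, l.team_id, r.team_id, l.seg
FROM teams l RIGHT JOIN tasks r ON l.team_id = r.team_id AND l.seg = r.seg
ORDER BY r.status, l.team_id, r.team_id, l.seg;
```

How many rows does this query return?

RIGHT JOIN keeps every row from `tasks`; unmatched rows get NULL for `teams`'s columns.
Matching on l.team_id = r.team_id AND l.seg = r.seg. A NULL in a compared column never satisfies the condition.
- l[0] team_id=1, seg=GN → 2 match(es) in r → 2 row(s).
- l[1] team_id=4, seg=GN → no match.
- l[2] team_id=6, seg=EZ → no match.
- l[3] team_id=7, seg=GN → no match.
- l[4] team_id=7, seg=EZ → no match.
- l[5] team_id=6, seg=EZ → no match.
- l[6] team_id=4, seg=EZ → no match.
- plus 6 unmatched r row(s), each kept with NULL l columns.
Total: 2 matched + 6 padded = 8 rows.

8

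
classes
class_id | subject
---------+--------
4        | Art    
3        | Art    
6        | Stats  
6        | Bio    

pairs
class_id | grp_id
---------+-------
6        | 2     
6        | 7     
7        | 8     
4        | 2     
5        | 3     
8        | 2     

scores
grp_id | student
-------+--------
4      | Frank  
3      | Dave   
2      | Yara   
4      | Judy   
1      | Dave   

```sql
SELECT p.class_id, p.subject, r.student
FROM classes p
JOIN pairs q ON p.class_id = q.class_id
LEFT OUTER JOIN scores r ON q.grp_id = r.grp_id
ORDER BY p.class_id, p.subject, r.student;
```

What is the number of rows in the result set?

Step 1 — p INNER JOIN q on class_id → 5 row(s).
Then LEFT JOIN `scores r` on grp_id: each of those 5 rows is kept; rows whose q.grp_id has no match in r get NULL for r's columns.
Result: 5 row(s).

5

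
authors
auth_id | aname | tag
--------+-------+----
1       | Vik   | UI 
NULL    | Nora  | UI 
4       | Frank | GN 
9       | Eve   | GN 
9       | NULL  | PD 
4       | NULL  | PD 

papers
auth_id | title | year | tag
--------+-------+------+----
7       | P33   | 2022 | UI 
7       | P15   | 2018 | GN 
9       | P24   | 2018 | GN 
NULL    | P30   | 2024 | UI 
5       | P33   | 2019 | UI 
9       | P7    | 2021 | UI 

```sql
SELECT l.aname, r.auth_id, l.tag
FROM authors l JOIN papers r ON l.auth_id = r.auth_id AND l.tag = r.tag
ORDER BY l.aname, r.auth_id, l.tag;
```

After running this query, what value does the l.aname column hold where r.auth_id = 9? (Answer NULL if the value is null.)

INNER JOIN keeps only pairs where the ON condition holds.
Matching on l.auth_id = r.auth_id AND l.tag = r.tag. A NULL in a compared column never satisfies the condition.
- l row (auth_id=1, tag=UI): no match → dropped.
- l row (auth_id=NULL, tag=UI): no match → dropped.
- l row (auth_id=4, tag=GN): no match → dropped.
- l row (auth_id=9, tag=GN): matches 1 r row(s) → 1 output row(s).
- l row (auth_id=9, tag=PD): no match → dropped.
- l row (auth_id=4, tag=PD): no match → dropped.

Eve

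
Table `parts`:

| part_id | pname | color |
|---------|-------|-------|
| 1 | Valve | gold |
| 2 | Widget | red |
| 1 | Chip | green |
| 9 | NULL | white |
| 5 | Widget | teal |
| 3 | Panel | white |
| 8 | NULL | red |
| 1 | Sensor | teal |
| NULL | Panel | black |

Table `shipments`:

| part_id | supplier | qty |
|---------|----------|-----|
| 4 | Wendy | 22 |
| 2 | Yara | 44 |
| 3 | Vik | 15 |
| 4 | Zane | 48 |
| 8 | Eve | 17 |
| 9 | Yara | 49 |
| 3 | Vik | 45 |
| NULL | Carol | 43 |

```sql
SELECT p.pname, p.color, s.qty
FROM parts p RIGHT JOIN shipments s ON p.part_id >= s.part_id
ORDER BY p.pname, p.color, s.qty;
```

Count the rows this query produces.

RIGHT JOIN keeps every row from `shipments`; unmatched rows get NULL for `parts`'s columns.
Matching on p.part_id >= s.part_id. A NULL in a compared column never satisfies the condition.
- part_id=1: no matching s row.
- part_id=2: 1 matching s row(s), so 1 row(s) emitted.
- part_id=1: no matching s row.
- part_id=9: 7 matching s row(s), so 7 row(s) emitted.
- part_id=5: 5 matching s row(s), so 5 row(s) emitted.
- part_id=3: 3 matching s row(s), so 3 row(s) emitted.
- part_id=8: 6 matching s row(s), so 6 row(s) emitted.
- part_id=1: no matching s row.
- part_id=NULL: no matching s row.
- plus 1 unmatched s row(s), each kept with NULL p columns.
Total: 22 matched + 1 padded = 23 rows.

23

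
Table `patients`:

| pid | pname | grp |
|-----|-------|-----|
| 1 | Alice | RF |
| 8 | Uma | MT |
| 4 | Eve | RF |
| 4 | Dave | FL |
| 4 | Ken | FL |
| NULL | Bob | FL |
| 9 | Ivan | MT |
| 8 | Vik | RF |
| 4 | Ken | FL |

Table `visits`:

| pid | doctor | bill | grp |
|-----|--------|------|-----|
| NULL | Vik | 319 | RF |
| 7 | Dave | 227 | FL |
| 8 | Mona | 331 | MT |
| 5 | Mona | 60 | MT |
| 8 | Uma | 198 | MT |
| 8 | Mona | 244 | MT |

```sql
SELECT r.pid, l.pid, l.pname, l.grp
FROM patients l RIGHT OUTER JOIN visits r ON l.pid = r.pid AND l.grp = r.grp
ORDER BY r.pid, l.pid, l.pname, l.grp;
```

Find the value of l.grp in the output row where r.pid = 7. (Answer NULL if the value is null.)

NULL

RIGHT JOIN keeps every row from `visits`; unmatched rows get NULL for `patients`'s columns.
Matching on l.pid = r.pid AND l.grp = r.grp. A NULL in a compared column never satisfies the condition.
- pid=1, grp=RF: no matching r row.
- pid=8, grp=MT: 3 matching r row(s), so 3 row(s) emitted.
- pid=4, grp=RF: no matching r row.
- pid=4, grp=FL: no matching r row.
- pid=4, grp=FL: no matching r row.
- pid=NULL, grp=FL: no matching r row.
- pid=9, grp=MT: no matching r row.
- pid=8, grp=RF: no matching r row.
- pid=4, grp=FL: no matching r row.
- 3 r row(s) had no l match → kept, l columns NULL.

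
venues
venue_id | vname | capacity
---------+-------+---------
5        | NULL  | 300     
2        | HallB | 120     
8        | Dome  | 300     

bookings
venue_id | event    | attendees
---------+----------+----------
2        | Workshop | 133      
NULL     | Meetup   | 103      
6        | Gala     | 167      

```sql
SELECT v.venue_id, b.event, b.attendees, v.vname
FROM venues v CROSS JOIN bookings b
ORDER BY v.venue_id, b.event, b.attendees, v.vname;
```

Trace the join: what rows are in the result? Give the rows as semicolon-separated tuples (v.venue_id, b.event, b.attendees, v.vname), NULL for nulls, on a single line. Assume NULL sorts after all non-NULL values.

CROSS JOIN pairs every row of `venues` with every row of `bookings`: 3 × 3 = 9 rows.

(2, Gala, 167, HallB); (2, Meetup, 103, HallB); (2, Workshop, 133, HallB); (5, Gala, 167, NULL); (5, Meetup, 103, NULL); (5, Workshop, 133, NULL); (8, Gala, 167, Dome); (8, Meetup, 103, Dome); (8, Workshop, 133, Dome)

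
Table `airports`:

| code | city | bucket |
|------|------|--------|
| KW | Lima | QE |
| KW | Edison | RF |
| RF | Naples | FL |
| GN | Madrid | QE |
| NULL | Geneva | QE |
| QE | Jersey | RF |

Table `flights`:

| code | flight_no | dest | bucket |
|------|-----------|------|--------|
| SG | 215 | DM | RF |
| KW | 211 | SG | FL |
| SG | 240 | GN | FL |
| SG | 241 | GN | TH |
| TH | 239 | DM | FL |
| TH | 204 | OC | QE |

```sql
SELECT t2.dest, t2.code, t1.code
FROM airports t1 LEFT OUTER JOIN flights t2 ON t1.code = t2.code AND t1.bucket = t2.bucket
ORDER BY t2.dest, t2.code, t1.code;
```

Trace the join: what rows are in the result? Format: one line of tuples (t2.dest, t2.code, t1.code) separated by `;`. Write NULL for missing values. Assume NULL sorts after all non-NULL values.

LEFT JOIN keeps every row from `airports`; unmatched rows get NULL for `flights`'s columns.
Matching on t1.code = t2.code AND t1.bucket = t2.bucket. A NULL in a compared column never satisfies the condition.
Matched pairs: 0; unmatched t1 rows kept: 6.

(NULL, NULL, GN); (NULL, NULL, KW); (NULL, NULL, KW); (NULL, NULL, QE); (NULL, NULL, RF); (NULL, NULL, NULL)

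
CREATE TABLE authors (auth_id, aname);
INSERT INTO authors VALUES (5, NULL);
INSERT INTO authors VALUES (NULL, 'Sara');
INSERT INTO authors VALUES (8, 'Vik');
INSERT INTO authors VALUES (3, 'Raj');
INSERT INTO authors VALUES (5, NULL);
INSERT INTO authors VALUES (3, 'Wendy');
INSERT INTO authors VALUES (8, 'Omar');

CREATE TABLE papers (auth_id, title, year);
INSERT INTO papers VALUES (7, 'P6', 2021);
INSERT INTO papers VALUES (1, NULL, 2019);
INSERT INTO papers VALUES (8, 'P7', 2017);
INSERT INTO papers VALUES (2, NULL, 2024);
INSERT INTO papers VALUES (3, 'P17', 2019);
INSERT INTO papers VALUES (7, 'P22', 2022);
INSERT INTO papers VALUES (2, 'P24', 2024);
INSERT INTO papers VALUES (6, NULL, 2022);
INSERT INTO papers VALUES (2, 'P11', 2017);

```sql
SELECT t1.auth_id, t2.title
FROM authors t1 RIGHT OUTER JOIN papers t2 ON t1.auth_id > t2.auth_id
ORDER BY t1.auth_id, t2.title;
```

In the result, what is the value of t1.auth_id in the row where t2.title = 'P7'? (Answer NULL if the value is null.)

RIGHT JOIN keeps every row from `papers`; unmatched rows get NULL for `authors`'s columns.
Matching on t1.auth_id > t2.auth_id. A NULL in a compared column never satisfies the condition.
Matched pairs: 34; unmatched t2 rows kept: 1.

NULL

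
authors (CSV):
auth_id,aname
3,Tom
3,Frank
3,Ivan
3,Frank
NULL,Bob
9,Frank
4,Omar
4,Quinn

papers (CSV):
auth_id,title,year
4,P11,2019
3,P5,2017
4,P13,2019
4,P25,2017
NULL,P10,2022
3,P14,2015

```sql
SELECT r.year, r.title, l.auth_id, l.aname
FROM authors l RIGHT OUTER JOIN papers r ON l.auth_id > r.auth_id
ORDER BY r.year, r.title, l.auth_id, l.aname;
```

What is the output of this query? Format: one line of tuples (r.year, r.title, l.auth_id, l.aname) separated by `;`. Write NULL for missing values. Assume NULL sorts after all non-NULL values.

(2015, P14, 4, Omar); (2015, P14, 4, Quinn); (2015, P14, 9, Frank); (2017, P25, 9, Frank); (2017, P5, 4, Omar); (2017, P5, 4, Quinn); (2017, P5, 9, Frank); (2019, P11, 9, Frank); (2019, P13, 9, Frank); (2022, P10, NULL, NULL)

RIGHT JOIN keeps every row from `papers`; unmatched rows get NULL for `authors`'s columns.
Matching on l.auth_id > r.auth_id. A NULL in a compared column never satisfies the condition.
Matched pairs: 9; unmatched r rows kept: 1.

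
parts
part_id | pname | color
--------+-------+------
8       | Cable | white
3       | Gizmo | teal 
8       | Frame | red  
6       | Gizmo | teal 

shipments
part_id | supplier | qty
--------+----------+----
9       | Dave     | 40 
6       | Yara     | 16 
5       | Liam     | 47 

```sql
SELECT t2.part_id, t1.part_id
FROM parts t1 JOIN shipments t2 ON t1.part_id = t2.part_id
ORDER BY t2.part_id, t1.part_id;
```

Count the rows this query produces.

1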